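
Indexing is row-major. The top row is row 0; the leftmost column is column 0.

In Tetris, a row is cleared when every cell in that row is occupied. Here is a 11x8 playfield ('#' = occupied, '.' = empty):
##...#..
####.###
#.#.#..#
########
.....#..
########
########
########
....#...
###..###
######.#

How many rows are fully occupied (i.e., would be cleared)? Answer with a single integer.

Answer: 4

Derivation:
Check each row:
  row 0: 5 empty cells -> not full
  row 1: 1 empty cell -> not full
  row 2: 4 empty cells -> not full
  row 3: 0 empty cells -> FULL (clear)
  row 4: 7 empty cells -> not full
  row 5: 0 empty cells -> FULL (clear)
  row 6: 0 empty cells -> FULL (clear)
  row 7: 0 empty cells -> FULL (clear)
  row 8: 7 empty cells -> not full
  row 9: 2 empty cells -> not full
  row 10: 1 empty cell -> not full
Total rows cleared: 4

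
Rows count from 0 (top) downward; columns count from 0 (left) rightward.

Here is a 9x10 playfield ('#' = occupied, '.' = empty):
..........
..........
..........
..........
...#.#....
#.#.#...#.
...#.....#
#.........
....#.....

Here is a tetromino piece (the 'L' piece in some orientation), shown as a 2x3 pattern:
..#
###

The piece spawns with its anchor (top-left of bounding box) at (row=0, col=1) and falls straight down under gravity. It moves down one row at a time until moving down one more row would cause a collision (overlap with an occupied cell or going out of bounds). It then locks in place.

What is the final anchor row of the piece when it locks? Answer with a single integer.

Spawn at (row=0, col=1). Try each row:
  row 0: fits
  row 1: fits
  row 2: fits
  row 3: blocked -> lock at row 2

Answer: 2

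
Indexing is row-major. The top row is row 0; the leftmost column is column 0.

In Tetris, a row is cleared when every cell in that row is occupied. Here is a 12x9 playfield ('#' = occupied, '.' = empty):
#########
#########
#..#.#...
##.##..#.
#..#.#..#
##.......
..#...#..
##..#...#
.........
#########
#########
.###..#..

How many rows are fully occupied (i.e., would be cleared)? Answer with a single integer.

Answer: 4

Derivation:
Check each row:
  row 0: 0 empty cells -> FULL (clear)
  row 1: 0 empty cells -> FULL (clear)
  row 2: 6 empty cells -> not full
  row 3: 4 empty cells -> not full
  row 4: 5 empty cells -> not full
  row 5: 7 empty cells -> not full
  row 6: 7 empty cells -> not full
  row 7: 5 empty cells -> not full
  row 8: 9 empty cells -> not full
  row 9: 0 empty cells -> FULL (clear)
  row 10: 0 empty cells -> FULL (clear)
  row 11: 5 empty cells -> not full
Total rows cleared: 4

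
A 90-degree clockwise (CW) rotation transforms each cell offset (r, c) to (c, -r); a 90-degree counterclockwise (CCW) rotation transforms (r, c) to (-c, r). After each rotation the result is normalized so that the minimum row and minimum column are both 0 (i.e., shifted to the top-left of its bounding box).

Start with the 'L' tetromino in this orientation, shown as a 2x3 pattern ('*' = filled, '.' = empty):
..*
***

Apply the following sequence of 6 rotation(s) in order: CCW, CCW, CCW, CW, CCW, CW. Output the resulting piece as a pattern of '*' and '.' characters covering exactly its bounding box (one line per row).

Answer: ***
*..

Derivation:
Start:
..*
***
After rotation 1 (CCW):
**
.*
.*
After rotation 2 (CCW):
***
*..
After rotation 3 (CCW):
*.
*.
**
After rotation 4 (CW):
***
*..
After rotation 5 (CCW):
*.
*.
**
After rotation 6 (CW):
***
*..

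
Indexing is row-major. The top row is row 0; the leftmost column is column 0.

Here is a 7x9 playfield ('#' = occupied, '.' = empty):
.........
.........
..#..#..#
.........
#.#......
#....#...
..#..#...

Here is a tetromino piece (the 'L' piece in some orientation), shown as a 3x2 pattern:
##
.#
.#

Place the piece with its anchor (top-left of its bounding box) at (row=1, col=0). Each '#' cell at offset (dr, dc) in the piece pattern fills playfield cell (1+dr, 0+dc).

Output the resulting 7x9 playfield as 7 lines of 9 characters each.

Fill (1+0,0+0) = (1,0)
Fill (1+0,0+1) = (1,1)
Fill (1+1,0+1) = (2,1)
Fill (1+2,0+1) = (3,1)

Answer: .........
##.......
.##..#..#
.#.......
#.#......
#....#...
..#..#...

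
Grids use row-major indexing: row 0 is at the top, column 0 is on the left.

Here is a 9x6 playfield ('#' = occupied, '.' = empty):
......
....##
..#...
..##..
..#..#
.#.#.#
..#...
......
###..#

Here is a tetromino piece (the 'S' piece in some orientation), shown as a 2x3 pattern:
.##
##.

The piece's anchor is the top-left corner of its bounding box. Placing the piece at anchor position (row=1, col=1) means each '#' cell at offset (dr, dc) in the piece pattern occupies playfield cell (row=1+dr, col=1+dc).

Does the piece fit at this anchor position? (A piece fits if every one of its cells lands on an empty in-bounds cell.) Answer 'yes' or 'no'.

Answer: no

Derivation:
Check each piece cell at anchor (1, 1):
  offset (0,1) -> (1,2): empty -> OK
  offset (0,2) -> (1,3): empty -> OK
  offset (1,0) -> (2,1): empty -> OK
  offset (1,1) -> (2,2): occupied ('#') -> FAIL
All cells valid: no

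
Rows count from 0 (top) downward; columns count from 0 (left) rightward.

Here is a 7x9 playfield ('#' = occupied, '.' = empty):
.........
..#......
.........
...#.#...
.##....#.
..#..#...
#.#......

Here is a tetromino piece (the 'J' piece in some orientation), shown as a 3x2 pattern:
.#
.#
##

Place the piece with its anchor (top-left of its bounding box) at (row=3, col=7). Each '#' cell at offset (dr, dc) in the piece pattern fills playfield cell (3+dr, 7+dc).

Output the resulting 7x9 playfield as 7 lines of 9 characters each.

Answer: .........
..#......
.........
...#.#..#
.##....##
..#..#.##
#.#......

Derivation:
Fill (3+0,7+1) = (3,8)
Fill (3+1,7+1) = (4,8)
Fill (3+2,7+0) = (5,7)
Fill (3+2,7+1) = (5,8)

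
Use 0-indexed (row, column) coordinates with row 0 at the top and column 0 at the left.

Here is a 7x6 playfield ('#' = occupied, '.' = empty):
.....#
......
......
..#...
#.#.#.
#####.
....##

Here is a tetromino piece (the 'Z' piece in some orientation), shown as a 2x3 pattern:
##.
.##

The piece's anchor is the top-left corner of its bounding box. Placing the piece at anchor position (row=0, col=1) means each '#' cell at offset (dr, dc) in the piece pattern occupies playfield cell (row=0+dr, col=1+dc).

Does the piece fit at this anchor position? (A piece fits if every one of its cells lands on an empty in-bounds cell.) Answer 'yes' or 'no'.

Answer: yes

Derivation:
Check each piece cell at anchor (0, 1):
  offset (0,0) -> (0,1): empty -> OK
  offset (0,1) -> (0,2): empty -> OK
  offset (1,1) -> (1,2): empty -> OK
  offset (1,2) -> (1,3): empty -> OK
All cells valid: yes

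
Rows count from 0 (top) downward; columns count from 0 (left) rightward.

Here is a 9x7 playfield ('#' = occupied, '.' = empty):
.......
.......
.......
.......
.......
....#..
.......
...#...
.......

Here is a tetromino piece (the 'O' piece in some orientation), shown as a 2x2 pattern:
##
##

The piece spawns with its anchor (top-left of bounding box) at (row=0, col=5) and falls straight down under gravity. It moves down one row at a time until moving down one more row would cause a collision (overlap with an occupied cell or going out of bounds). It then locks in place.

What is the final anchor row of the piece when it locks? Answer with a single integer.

Spawn at (row=0, col=5). Try each row:
  row 0: fits
  row 1: fits
  row 2: fits
  row 3: fits
  row 4: fits
  row 5: fits
  row 6: fits
  row 7: fits
  row 8: blocked -> lock at row 7

Answer: 7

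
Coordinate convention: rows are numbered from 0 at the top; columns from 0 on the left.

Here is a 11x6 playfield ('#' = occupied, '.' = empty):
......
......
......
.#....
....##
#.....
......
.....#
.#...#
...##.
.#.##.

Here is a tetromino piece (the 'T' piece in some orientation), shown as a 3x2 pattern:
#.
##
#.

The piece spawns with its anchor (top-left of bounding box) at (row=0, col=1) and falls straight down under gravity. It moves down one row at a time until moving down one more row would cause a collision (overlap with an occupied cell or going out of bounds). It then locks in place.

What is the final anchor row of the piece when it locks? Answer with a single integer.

Answer: 0

Derivation:
Spawn at (row=0, col=1). Try each row:
  row 0: fits
  row 1: blocked -> lock at row 0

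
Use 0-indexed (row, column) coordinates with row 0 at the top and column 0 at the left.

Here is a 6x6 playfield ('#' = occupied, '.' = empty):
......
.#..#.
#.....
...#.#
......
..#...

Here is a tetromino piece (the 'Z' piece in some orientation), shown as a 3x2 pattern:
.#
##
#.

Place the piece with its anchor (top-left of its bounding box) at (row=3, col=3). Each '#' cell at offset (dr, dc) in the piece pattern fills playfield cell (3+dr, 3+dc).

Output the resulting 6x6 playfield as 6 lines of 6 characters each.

Fill (3+0,3+1) = (3,4)
Fill (3+1,3+0) = (4,3)
Fill (3+1,3+1) = (4,4)
Fill (3+2,3+0) = (5,3)

Answer: ......
.#..#.
#.....
...###
...##.
..##..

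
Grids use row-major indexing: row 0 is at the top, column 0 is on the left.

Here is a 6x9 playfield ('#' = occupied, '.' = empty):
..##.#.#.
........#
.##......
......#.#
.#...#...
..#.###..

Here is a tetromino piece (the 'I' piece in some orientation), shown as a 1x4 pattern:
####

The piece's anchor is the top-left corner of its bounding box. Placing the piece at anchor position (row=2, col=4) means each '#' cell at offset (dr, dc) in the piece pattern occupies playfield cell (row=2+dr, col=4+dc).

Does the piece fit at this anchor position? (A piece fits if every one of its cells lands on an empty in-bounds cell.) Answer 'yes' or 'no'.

Check each piece cell at anchor (2, 4):
  offset (0,0) -> (2,4): empty -> OK
  offset (0,1) -> (2,5): empty -> OK
  offset (0,2) -> (2,6): empty -> OK
  offset (0,3) -> (2,7): empty -> OK
All cells valid: yes

Answer: yes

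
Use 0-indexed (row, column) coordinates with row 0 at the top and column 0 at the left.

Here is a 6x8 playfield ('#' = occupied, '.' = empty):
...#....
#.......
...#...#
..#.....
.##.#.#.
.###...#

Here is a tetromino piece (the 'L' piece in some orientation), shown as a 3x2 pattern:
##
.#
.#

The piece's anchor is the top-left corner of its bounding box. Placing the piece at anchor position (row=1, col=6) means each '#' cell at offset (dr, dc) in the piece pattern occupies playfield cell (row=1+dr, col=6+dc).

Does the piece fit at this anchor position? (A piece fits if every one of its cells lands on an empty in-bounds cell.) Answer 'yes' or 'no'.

Check each piece cell at anchor (1, 6):
  offset (0,0) -> (1,6): empty -> OK
  offset (0,1) -> (1,7): empty -> OK
  offset (1,1) -> (2,7): occupied ('#') -> FAIL
  offset (2,1) -> (3,7): empty -> OK
All cells valid: no

Answer: no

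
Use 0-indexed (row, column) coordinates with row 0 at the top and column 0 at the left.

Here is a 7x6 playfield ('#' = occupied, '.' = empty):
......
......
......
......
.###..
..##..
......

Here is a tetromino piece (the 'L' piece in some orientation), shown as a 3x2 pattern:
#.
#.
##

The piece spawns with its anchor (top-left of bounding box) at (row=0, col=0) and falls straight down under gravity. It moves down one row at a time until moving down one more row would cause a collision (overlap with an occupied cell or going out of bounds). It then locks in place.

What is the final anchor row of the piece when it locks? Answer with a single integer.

Spawn at (row=0, col=0). Try each row:
  row 0: fits
  row 1: fits
  row 2: blocked -> lock at row 1

Answer: 1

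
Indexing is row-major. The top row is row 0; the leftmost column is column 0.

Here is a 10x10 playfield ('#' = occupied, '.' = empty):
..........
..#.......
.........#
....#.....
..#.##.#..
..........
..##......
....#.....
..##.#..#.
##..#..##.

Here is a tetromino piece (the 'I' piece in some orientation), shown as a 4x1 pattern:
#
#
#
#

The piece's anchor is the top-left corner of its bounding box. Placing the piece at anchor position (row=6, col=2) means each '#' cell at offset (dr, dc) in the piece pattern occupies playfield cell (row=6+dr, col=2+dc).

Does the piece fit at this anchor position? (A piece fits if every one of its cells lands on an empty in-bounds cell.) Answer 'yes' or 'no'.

Answer: no

Derivation:
Check each piece cell at anchor (6, 2):
  offset (0,0) -> (6,2): occupied ('#') -> FAIL
  offset (1,0) -> (7,2): empty -> OK
  offset (2,0) -> (8,2): occupied ('#') -> FAIL
  offset (3,0) -> (9,2): empty -> OK
All cells valid: no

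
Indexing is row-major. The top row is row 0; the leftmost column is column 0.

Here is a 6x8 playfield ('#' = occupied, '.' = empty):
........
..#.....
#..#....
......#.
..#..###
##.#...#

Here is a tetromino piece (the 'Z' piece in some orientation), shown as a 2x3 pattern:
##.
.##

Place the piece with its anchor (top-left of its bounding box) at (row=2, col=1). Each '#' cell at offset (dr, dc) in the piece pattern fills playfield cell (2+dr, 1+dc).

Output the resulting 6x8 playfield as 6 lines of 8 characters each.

Answer: ........
..#.....
####....
..##..#.
..#..###
##.#...#

Derivation:
Fill (2+0,1+0) = (2,1)
Fill (2+0,1+1) = (2,2)
Fill (2+1,1+1) = (3,2)
Fill (2+1,1+2) = (3,3)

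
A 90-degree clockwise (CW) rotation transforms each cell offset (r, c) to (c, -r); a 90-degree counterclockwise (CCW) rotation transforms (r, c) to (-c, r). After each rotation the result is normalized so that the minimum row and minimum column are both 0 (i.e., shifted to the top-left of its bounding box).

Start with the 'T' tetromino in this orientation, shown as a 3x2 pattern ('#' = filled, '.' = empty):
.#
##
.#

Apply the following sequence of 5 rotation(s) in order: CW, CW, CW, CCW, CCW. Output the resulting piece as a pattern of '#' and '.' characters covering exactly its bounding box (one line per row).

Start:
.#
##
.#
After rotation 1 (CW):
.#.
###
After rotation 2 (CW):
#.
##
#.
After rotation 3 (CW):
###
.#.
After rotation 4 (CCW):
#.
##
#.
After rotation 5 (CCW):
.#.
###

Answer: .#.
###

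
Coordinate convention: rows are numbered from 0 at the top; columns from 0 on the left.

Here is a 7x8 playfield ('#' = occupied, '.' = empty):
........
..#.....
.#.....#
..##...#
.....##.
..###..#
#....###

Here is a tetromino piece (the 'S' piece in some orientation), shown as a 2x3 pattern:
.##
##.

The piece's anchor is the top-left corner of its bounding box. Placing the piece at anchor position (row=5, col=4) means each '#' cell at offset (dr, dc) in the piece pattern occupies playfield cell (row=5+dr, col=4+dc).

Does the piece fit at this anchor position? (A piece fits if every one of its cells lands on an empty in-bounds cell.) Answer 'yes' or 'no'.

Answer: no

Derivation:
Check each piece cell at anchor (5, 4):
  offset (0,1) -> (5,5): empty -> OK
  offset (0,2) -> (5,6): empty -> OK
  offset (1,0) -> (6,4): empty -> OK
  offset (1,1) -> (6,5): occupied ('#') -> FAIL
All cells valid: no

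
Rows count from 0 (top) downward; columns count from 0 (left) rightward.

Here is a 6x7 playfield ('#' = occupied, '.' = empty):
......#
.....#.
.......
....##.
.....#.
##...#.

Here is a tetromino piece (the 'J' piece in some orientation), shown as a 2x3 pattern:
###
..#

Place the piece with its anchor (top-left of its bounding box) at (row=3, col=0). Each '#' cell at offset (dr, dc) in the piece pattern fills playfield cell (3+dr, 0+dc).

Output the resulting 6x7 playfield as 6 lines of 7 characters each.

Answer: ......#
.....#.
.......
###.##.
..#..#.
##...#.

Derivation:
Fill (3+0,0+0) = (3,0)
Fill (3+0,0+1) = (3,1)
Fill (3+0,0+2) = (3,2)
Fill (3+1,0+2) = (4,2)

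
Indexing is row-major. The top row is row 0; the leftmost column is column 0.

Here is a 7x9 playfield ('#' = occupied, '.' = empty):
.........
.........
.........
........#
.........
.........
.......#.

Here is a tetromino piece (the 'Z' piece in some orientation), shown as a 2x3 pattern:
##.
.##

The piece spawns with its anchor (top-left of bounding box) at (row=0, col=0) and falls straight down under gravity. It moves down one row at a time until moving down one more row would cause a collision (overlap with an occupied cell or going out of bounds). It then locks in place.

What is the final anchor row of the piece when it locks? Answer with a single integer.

Answer: 5

Derivation:
Spawn at (row=0, col=0). Try each row:
  row 0: fits
  row 1: fits
  row 2: fits
  row 3: fits
  row 4: fits
  row 5: fits
  row 6: blocked -> lock at row 5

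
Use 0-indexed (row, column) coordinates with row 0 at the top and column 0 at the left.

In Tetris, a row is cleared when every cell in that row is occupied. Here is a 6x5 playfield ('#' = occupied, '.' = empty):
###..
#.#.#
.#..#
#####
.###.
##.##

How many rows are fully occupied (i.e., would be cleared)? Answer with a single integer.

Answer: 1

Derivation:
Check each row:
  row 0: 2 empty cells -> not full
  row 1: 2 empty cells -> not full
  row 2: 3 empty cells -> not full
  row 3: 0 empty cells -> FULL (clear)
  row 4: 2 empty cells -> not full
  row 5: 1 empty cell -> not full
Total rows cleared: 1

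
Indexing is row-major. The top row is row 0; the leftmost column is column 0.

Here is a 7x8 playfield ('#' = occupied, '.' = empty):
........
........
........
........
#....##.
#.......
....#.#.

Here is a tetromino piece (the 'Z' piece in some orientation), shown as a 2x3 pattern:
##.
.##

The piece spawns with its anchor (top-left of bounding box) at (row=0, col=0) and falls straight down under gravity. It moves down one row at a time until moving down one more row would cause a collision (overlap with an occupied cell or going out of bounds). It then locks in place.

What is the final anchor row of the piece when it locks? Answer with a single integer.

Spawn at (row=0, col=0). Try each row:
  row 0: fits
  row 1: fits
  row 2: fits
  row 3: fits
  row 4: blocked -> lock at row 3

Answer: 3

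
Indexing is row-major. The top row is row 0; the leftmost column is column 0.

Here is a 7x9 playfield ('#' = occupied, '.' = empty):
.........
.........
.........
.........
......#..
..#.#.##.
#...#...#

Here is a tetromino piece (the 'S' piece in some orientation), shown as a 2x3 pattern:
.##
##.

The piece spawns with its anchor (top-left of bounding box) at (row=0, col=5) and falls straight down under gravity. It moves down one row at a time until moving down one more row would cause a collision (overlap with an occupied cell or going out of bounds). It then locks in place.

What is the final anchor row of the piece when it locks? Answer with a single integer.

Spawn at (row=0, col=5). Try each row:
  row 0: fits
  row 1: fits
  row 2: fits
  row 3: blocked -> lock at row 2

Answer: 2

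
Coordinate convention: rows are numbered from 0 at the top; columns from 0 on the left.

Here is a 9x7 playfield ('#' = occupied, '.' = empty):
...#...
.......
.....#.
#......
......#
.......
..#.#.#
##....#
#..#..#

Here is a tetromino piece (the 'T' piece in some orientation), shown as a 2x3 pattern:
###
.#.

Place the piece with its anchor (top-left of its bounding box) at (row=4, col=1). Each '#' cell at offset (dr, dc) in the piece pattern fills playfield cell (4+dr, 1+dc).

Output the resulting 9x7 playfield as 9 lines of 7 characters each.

Answer: ...#...
.......
.....#.
#......
.###..#
..#....
..#.#.#
##....#
#..#..#

Derivation:
Fill (4+0,1+0) = (4,1)
Fill (4+0,1+1) = (4,2)
Fill (4+0,1+2) = (4,3)
Fill (4+1,1+1) = (5,2)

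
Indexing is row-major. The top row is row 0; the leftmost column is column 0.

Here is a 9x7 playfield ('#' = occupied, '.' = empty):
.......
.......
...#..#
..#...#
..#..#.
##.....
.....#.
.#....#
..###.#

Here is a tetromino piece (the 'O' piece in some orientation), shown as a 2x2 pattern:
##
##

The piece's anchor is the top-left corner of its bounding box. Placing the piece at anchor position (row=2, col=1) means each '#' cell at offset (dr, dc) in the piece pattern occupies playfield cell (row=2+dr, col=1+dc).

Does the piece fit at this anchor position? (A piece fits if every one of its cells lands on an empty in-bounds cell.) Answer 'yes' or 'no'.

Answer: no

Derivation:
Check each piece cell at anchor (2, 1):
  offset (0,0) -> (2,1): empty -> OK
  offset (0,1) -> (2,2): empty -> OK
  offset (1,0) -> (3,1): empty -> OK
  offset (1,1) -> (3,2): occupied ('#') -> FAIL
All cells valid: no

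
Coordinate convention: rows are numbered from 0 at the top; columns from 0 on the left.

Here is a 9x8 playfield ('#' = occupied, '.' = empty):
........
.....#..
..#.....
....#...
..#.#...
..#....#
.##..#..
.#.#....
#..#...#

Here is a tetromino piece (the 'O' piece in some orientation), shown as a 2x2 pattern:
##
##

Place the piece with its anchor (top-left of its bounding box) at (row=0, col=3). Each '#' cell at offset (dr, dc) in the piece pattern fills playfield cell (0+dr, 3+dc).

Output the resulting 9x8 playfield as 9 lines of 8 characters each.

Fill (0+0,3+0) = (0,3)
Fill (0+0,3+1) = (0,4)
Fill (0+1,3+0) = (1,3)
Fill (0+1,3+1) = (1,4)

Answer: ...##...
...###..
..#.....
....#...
..#.#...
..#....#
.##..#..
.#.#....
#..#...#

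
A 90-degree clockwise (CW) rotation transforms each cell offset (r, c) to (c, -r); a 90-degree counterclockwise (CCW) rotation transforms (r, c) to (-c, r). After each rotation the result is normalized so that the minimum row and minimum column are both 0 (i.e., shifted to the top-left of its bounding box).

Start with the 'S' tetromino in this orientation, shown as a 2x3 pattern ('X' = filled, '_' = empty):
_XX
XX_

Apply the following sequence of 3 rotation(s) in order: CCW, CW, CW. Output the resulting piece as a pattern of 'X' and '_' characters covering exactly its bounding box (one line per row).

Start:
_XX
XX_
After rotation 1 (CCW):
X_
XX
_X
After rotation 2 (CW):
_XX
XX_
After rotation 3 (CW):
X_
XX
_X

Answer: X_
XX
_X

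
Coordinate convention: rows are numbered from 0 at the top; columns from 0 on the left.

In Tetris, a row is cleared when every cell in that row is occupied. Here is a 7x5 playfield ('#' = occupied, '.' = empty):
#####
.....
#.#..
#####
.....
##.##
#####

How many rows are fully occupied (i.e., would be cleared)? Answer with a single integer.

Answer: 3

Derivation:
Check each row:
  row 0: 0 empty cells -> FULL (clear)
  row 1: 5 empty cells -> not full
  row 2: 3 empty cells -> not full
  row 3: 0 empty cells -> FULL (clear)
  row 4: 5 empty cells -> not full
  row 5: 1 empty cell -> not full
  row 6: 0 empty cells -> FULL (clear)
Total rows cleared: 3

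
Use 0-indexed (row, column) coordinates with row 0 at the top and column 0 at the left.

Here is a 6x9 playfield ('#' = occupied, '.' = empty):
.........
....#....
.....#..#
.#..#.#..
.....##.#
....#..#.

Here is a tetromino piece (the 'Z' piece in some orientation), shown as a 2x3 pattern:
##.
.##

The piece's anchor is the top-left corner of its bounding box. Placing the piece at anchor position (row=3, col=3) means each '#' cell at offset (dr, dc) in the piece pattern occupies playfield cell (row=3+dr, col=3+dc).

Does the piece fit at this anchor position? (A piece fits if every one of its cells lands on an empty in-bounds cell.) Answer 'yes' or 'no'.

Answer: no

Derivation:
Check each piece cell at anchor (3, 3):
  offset (0,0) -> (3,3): empty -> OK
  offset (0,1) -> (3,4): occupied ('#') -> FAIL
  offset (1,1) -> (4,4): empty -> OK
  offset (1,2) -> (4,5): occupied ('#') -> FAIL
All cells valid: no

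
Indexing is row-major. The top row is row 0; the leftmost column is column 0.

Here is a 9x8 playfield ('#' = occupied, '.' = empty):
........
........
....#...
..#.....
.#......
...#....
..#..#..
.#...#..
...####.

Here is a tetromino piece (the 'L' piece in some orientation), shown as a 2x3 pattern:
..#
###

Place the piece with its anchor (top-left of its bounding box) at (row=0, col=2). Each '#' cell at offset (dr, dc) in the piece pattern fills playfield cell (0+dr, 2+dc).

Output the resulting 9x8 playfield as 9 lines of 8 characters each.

Answer: ....#...
..###...
....#...
..#.....
.#......
...#....
..#..#..
.#...#..
...####.

Derivation:
Fill (0+0,2+2) = (0,4)
Fill (0+1,2+0) = (1,2)
Fill (0+1,2+1) = (1,3)
Fill (0+1,2+2) = (1,4)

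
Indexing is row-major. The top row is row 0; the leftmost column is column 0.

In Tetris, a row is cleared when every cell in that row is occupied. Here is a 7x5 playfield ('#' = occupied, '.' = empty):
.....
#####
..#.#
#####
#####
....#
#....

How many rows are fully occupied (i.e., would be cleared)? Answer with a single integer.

Check each row:
  row 0: 5 empty cells -> not full
  row 1: 0 empty cells -> FULL (clear)
  row 2: 3 empty cells -> not full
  row 3: 0 empty cells -> FULL (clear)
  row 4: 0 empty cells -> FULL (clear)
  row 5: 4 empty cells -> not full
  row 6: 4 empty cells -> not full
Total rows cleared: 3

Answer: 3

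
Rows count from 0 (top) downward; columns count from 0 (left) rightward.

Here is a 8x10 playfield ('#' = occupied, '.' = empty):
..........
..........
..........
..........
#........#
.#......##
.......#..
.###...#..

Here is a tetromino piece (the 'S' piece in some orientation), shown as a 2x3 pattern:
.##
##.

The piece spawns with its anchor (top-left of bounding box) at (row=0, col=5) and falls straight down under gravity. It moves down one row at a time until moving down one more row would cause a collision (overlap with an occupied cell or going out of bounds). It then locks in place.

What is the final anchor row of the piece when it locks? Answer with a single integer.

Answer: 5

Derivation:
Spawn at (row=0, col=5). Try each row:
  row 0: fits
  row 1: fits
  row 2: fits
  row 3: fits
  row 4: fits
  row 5: fits
  row 6: blocked -> lock at row 5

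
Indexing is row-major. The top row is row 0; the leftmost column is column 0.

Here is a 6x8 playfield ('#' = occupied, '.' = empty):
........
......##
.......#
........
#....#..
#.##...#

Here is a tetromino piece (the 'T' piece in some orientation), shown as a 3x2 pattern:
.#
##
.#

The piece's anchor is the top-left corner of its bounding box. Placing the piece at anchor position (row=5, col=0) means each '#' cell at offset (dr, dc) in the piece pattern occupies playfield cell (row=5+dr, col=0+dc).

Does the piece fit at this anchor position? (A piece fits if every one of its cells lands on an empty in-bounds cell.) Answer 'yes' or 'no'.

Check each piece cell at anchor (5, 0):
  offset (0,1) -> (5,1): empty -> OK
  offset (1,0) -> (6,0): out of bounds -> FAIL
  offset (1,1) -> (6,1): out of bounds -> FAIL
  offset (2,1) -> (7,1): out of bounds -> FAIL
All cells valid: no

Answer: no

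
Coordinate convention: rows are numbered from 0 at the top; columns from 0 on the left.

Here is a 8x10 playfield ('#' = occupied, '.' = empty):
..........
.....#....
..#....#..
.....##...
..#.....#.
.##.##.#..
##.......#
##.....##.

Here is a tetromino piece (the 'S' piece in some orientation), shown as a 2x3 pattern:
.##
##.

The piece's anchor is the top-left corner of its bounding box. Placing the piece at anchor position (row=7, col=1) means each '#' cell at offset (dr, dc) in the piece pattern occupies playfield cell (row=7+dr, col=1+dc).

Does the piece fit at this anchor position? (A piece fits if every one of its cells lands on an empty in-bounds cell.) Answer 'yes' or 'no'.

Check each piece cell at anchor (7, 1):
  offset (0,1) -> (7,2): empty -> OK
  offset (0,2) -> (7,3): empty -> OK
  offset (1,0) -> (8,1): out of bounds -> FAIL
  offset (1,1) -> (8,2): out of bounds -> FAIL
All cells valid: no

Answer: no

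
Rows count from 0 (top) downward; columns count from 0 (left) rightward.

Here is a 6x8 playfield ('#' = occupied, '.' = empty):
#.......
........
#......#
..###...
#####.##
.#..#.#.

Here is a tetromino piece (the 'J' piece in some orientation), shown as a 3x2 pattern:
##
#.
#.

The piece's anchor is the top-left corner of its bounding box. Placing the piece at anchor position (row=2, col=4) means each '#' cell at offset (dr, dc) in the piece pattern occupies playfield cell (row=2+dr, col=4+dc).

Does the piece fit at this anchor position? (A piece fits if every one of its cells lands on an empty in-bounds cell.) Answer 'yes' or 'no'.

Check each piece cell at anchor (2, 4):
  offset (0,0) -> (2,4): empty -> OK
  offset (0,1) -> (2,5): empty -> OK
  offset (1,0) -> (3,4): occupied ('#') -> FAIL
  offset (2,0) -> (4,4): occupied ('#') -> FAIL
All cells valid: no

Answer: no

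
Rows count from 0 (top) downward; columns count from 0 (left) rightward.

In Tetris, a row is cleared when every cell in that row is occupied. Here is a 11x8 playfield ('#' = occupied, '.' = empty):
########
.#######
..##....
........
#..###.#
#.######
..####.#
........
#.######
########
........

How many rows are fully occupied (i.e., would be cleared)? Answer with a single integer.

Check each row:
  row 0: 0 empty cells -> FULL (clear)
  row 1: 1 empty cell -> not full
  row 2: 6 empty cells -> not full
  row 3: 8 empty cells -> not full
  row 4: 3 empty cells -> not full
  row 5: 1 empty cell -> not full
  row 6: 3 empty cells -> not full
  row 7: 8 empty cells -> not full
  row 8: 1 empty cell -> not full
  row 9: 0 empty cells -> FULL (clear)
  row 10: 8 empty cells -> not full
Total rows cleared: 2

Answer: 2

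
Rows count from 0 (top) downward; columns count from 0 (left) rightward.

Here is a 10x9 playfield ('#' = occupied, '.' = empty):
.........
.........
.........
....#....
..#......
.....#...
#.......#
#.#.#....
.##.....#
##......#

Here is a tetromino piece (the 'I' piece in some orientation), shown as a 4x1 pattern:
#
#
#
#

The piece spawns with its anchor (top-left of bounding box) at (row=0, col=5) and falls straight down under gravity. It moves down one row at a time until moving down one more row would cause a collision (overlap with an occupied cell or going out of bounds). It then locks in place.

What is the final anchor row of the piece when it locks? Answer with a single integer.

Spawn at (row=0, col=5). Try each row:
  row 0: fits
  row 1: fits
  row 2: blocked -> lock at row 1

Answer: 1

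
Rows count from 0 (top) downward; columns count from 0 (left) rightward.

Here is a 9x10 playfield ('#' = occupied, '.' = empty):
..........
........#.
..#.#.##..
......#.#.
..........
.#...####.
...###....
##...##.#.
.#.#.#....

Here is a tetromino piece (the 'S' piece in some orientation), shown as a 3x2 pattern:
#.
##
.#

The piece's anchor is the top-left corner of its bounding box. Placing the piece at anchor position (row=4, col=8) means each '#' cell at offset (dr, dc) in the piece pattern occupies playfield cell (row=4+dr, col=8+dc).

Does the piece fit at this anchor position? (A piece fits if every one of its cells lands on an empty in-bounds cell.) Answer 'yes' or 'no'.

Check each piece cell at anchor (4, 8):
  offset (0,0) -> (4,8): empty -> OK
  offset (1,0) -> (5,8): occupied ('#') -> FAIL
  offset (1,1) -> (5,9): empty -> OK
  offset (2,1) -> (6,9): empty -> OK
All cells valid: no

Answer: no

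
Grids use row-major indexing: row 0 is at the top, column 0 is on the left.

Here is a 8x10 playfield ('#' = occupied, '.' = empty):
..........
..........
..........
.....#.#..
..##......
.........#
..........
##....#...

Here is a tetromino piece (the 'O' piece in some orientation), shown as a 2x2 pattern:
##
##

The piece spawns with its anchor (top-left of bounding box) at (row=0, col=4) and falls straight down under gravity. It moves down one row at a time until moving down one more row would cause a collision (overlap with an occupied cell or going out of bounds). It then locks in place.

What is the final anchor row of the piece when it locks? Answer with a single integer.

Spawn at (row=0, col=4). Try each row:
  row 0: fits
  row 1: fits
  row 2: blocked -> lock at row 1

Answer: 1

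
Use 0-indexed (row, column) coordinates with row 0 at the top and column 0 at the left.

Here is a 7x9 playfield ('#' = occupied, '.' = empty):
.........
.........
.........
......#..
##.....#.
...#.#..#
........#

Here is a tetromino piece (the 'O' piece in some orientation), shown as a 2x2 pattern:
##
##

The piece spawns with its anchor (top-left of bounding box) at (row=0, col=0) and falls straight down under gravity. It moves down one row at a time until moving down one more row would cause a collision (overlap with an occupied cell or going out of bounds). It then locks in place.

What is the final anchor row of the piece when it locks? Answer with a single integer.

Answer: 2

Derivation:
Spawn at (row=0, col=0). Try each row:
  row 0: fits
  row 1: fits
  row 2: fits
  row 3: blocked -> lock at row 2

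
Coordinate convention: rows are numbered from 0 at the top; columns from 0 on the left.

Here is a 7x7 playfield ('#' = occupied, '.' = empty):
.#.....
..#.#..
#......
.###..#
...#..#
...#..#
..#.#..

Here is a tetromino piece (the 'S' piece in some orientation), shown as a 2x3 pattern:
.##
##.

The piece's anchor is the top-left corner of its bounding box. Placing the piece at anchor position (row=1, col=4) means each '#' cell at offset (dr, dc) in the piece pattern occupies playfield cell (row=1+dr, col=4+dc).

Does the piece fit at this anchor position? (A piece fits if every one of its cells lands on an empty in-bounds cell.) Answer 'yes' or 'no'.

Check each piece cell at anchor (1, 4):
  offset (0,1) -> (1,5): empty -> OK
  offset (0,2) -> (1,6): empty -> OK
  offset (1,0) -> (2,4): empty -> OK
  offset (1,1) -> (2,5): empty -> OK
All cells valid: yes

Answer: yes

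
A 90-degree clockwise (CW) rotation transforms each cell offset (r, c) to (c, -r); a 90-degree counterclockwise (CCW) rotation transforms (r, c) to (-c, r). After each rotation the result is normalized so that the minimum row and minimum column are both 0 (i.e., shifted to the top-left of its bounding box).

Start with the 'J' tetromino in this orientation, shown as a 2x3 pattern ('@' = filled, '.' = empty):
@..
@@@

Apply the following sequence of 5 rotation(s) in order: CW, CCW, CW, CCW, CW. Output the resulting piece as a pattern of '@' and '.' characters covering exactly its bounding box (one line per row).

Answer: @@
@.
@.

Derivation:
Start:
@..
@@@
After rotation 1 (CW):
@@
@.
@.
After rotation 2 (CCW):
@..
@@@
After rotation 3 (CW):
@@
@.
@.
After rotation 4 (CCW):
@..
@@@
After rotation 5 (CW):
@@
@.
@.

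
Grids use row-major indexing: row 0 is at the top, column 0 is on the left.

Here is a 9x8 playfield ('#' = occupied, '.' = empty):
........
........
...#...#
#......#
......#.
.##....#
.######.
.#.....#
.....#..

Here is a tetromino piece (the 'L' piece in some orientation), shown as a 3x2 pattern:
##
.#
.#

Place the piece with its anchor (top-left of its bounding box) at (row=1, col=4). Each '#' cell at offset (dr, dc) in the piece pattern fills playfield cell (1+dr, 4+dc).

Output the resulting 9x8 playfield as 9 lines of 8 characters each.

Fill (1+0,4+0) = (1,4)
Fill (1+0,4+1) = (1,5)
Fill (1+1,4+1) = (2,5)
Fill (1+2,4+1) = (3,5)

Answer: ........
....##..
...#.#.#
#....#.#
......#.
.##....#
.######.
.#.....#
.....#..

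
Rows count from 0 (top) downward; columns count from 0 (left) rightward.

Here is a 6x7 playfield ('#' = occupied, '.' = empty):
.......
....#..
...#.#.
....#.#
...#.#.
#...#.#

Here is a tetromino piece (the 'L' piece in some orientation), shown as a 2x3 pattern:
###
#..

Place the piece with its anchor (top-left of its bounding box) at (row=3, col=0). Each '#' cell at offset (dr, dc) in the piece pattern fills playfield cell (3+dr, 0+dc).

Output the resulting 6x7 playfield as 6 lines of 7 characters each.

Answer: .......
....#..
...#.#.
###.#.#
#..#.#.
#...#.#

Derivation:
Fill (3+0,0+0) = (3,0)
Fill (3+0,0+1) = (3,1)
Fill (3+0,0+2) = (3,2)
Fill (3+1,0+0) = (4,0)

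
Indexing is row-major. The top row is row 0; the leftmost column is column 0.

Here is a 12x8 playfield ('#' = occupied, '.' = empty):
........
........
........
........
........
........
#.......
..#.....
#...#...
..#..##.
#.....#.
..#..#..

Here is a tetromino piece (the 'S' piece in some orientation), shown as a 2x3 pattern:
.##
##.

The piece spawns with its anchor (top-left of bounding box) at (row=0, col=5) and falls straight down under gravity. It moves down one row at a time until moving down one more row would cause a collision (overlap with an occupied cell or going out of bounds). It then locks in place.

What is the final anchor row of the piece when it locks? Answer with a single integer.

Spawn at (row=0, col=5). Try each row:
  row 0: fits
  row 1: fits
  row 2: fits
  row 3: fits
  row 4: fits
  row 5: fits
  row 6: fits
  row 7: fits
  row 8: blocked -> lock at row 7

Answer: 7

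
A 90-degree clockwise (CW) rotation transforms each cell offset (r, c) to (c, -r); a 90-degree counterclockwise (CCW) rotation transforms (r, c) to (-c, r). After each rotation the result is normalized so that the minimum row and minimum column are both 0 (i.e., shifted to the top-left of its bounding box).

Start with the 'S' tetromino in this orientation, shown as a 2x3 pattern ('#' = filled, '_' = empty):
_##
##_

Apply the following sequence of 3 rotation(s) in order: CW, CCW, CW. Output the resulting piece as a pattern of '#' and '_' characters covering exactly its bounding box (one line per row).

Start:
_##
##_
After rotation 1 (CW):
#_
##
_#
After rotation 2 (CCW):
_##
##_
After rotation 3 (CW):
#_
##
_#

Answer: #_
##
_#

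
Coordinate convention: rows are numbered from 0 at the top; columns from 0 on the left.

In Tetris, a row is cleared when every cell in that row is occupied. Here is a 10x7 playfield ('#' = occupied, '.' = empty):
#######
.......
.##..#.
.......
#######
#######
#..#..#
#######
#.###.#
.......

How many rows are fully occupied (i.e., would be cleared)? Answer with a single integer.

Answer: 4

Derivation:
Check each row:
  row 0: 0 empty cells -> FULL (clear)
  row 1: 7 empty cells -> not full
  row 2: 4 empty cells -> not full
  row 3: 7 empty cells -> not full
  row 4: 0 empty cells -> FULL (clear)
  row 5: 0 empty cells -> FULL (clear)
  row 6: 4 empty cells -> not full
  row 7: 0 empty cells -> FULL (clear)
  row 8: 2 empty cells -> not full
  row 9: 7 empty cells -> not full
Total rows cleared: 4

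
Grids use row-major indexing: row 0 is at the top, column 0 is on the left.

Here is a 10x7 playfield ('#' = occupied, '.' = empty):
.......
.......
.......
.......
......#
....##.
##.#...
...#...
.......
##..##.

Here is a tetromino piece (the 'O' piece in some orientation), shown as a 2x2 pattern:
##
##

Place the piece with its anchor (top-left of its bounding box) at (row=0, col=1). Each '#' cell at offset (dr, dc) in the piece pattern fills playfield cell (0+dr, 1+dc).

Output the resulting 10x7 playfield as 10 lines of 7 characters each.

Fill (0+0,1+0) = (0,1)
Fill (0+0,1+1) = (0,2)
Fill (0+1,1+0) = (1,1)
Fill (0+1,1+1) = (1,2)

Answer: .##....
.##....
.......
.......
......#
....##.
##.#...
...#...
.......
##..##.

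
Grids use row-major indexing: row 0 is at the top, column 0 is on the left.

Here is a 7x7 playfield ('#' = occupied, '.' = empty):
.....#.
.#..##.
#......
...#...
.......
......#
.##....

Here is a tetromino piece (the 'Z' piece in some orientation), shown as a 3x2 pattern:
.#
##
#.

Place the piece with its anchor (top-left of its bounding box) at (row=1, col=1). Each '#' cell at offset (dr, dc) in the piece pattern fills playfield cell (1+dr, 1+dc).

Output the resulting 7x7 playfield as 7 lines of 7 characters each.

Fill (1+0,1+1) = (1,2)
Fill (1+1,1+0) = (2,1)
Fill (1+1,1+1) = (2,2)
Fill (1+2,1+0) = (3,1)

Answer: .....#.
.##.##.
###....
.#.#...
.......
......#
.##....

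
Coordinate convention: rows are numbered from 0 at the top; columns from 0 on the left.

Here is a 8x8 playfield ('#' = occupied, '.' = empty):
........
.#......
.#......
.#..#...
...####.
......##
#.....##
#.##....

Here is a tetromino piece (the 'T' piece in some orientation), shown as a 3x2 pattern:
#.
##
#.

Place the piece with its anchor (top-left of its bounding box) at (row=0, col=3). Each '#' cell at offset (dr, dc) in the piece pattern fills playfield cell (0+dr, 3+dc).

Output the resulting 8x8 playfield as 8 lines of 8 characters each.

Fill (0+0,3+0) = (0,3)
Fill (0+1,3+0) = (1,3)
Fill (0+1,3+1) = (1,4)
Fill (0+2,3+0) = (2,3)

Answer: ...#....
.#.##...
.#.#....
.#..#...
...####.
......##
#.....##
#.##....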